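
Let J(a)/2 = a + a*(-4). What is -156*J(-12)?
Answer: -11232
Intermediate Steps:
J(a) = -6*a (J(a) = 2*(a + a*(-4)) = 2*(a - 4*a) = 2*(-3*a) = -6*a)
-156*J(-12) = -(-936)*(-12) = -156*72 = -11232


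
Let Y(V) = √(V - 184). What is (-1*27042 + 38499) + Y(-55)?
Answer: 11457 + I*√239 ≈ 11457.0 + 15.46*I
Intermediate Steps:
Y(V) = √(-184 + V)
(-1*27042 + 38499) + Y(-55) = (-1*27042 + 38499) + √(-184 - 55) = (-27042 + 38499) + √(-239) = 11457 + I*√239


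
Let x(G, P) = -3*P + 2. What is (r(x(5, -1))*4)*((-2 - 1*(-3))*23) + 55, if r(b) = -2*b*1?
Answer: -865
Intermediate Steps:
x(G, P) = 2 - 3*P
r(b) = -2*b
(r(x(5, -1))*4)*((-2 - 1*(-3))*23) + 55 = (-2*(2 - 3*(-1))*4)*((-2 - 1*(-3))*23) + 55 = (-2*(2 + 3)*4)*((-2 + 3)*23) + 55 = (-2*5*4)*(1*23) + 55 = -10*4*23 + 55 = -40*23 + 55 = -920 + 55 = -865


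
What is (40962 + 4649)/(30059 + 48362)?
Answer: 2683/4613 ≈ 0.58162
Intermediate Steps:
(40962 + 4649)/(30059 + 48362) = 45611/78421 = 45611*(1/78421) = 2683/4613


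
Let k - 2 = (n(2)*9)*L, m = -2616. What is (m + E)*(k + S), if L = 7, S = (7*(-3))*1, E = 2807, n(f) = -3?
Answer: -39728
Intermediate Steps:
S = -21 (S = -21*1 = -21)
k = -187 (k = 2 - 3*9*7 = 2 - 27*7 = 2 - 189 = -187)
(m + E)*(k + S) = (-2616 + 2807)*(-187 - 21) = 191*(-208) = -39728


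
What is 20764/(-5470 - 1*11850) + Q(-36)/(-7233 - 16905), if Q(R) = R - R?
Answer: -5191/4330 ≈ -1.1988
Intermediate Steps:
Q(R) = 0
20764/(-5470 - 1*11850) + Q(-36)/(-7233 - 16905) = 20764/(-5470 - 1*11850) + 0/(-7233 - 16905) = 20764/(-5470 - 11850) + 0/(-24138) = 20764/(-17320) + 0*(-1/24138) = 20764*(-1/17320) + 0 = -5191/4330 + 0 = -5191/4330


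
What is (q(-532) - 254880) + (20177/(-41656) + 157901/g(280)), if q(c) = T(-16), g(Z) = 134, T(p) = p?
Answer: -708115090823/2790952 ≈ -2.5372e+5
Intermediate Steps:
q(c) = -16
(q(-532) - 254880) + (20177/(-41656) + 157901/g(280)) = (-16 - 254880) + (20177/(-41656) + 157901/134) = -254896 + (20177*(-1/41656) + 157901*(1/134)) = -254896 + (-20177/41656 + 157901/134) = -254896 + 3287410169/2790952 = -708115090823/2790952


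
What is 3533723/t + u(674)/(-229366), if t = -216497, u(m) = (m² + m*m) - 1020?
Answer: -503496932511/24828525451 ≈ -20.279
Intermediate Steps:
u(m) = -1020 + 2*m² (u(m) = (m² + m²) - 1020 = 2*m² - 1020 = -1020 + 2*m²)
3533723/t + u(674)/(-229366) = 3533723/(-216497) + (-1020 + 2*674²)/(-229366) = 3533723*(-1/216497) + (-1020 + 2*454276)*(-1/229366) = -3533723/216497 + (-1020 + 908552)*(-1/229366) = -3533723/216497 + 907532*(-1/229366) = -3533723/216497 - 453766/114683 = -503496932511/24828525451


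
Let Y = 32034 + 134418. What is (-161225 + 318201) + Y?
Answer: 323428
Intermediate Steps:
Y = 166452
(-161225 + 318201) + Y = (-161225 + 318201) + 166452 = 156976 + 166452 = 323428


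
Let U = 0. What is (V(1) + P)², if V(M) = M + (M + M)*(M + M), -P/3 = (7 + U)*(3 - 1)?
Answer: 1369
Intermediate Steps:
P = -42 (P = -3*(7 + 0)*(3 - 1) = -21*2 = -3*14 = -42)
V(M) = M + 4*M² (V(M) = M + (2*M)*(2*M) = M + 4*M²)
(V(1) + P)² = (1*(1 + 4*1) - 42)² = (1*(1 + 4) - 42)² = (1*5 - 42)² = (5 - 42)² = (-37)² = 1369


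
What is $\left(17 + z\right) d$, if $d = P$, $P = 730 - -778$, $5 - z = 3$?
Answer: $28652$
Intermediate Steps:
$z = 2$ ($z = 5 - 3 = 2$)
$P = 1508$ ($P = 730 + 778 = 1508$)
$d = 1508$
$\left(17 + z\right) d = \left(17 + 2\right) 1508 = 19 \cdot 1508 = 28652$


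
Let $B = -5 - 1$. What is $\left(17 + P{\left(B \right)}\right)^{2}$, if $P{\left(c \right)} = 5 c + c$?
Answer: $361$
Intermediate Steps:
$B = -6$ ($B = -5 - 1 = -6$)
$P{\left(c \right)} = 6 c$
$\left(17 + P{\left(B \right)}\right)^{2} = \left(17 + 6 \left(-6\right)\right)^{2} = \left(17 - 36\right)^{2} = \left(-19\right)^{2} = 361$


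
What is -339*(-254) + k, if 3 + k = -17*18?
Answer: 85797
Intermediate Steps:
k = -309 (k = -3 - 17*18 = -3 - 306 = -309)
-339*(-254) + k = -339*(-254) - 309 = 86106 - 309 = 85797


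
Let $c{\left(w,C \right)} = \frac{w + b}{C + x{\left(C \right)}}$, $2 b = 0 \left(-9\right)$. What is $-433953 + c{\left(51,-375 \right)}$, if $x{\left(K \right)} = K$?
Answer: $- \frac{108488267}{250} \approx -4.3395 \cdot 10^{5}$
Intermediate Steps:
$b = 0$ ($b = \frac{0 \left(-9\right)}{2} = \frac{1}{2} \cdot 0 = 0$)
$c{\left(w,C \right)} = \frac{w}{2 C}$ ($c{\left(w,C \right)} = \frac{w + 0}{C + C} = \frac{w}{2 C}$)
$-433953 + c{\left(51,-375 \right)} = -433953 + \frac{1}{2} \cdot 51 \frac{1}{-375} = -433953 + \frac{1}{2} \cdot 51 \left(- \frac{1}{375}\right) = -433953 - \frac{17}{250} = - \frac{108488267}{250}$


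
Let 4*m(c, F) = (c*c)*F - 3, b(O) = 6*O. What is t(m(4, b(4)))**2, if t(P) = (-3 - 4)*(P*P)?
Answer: 1032514080129/256 ≈ 4.0333e+9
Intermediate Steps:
m(c, F) = -3/4 + F*c**2/4 (m(c, F) = ((c*c)*F - 3)/4 = (c**2*F - 3)/4 = (F*c**2 - 3)/4 = (-3 + F*c**2)/4 = -3/4 + F*c**2/4)
t(P) = -7*P**2
t(m(4, b(4)))**2 = (-7*(-3/4 + (1/4)*(6*4)*4**2)**2)**2 = (-7*(-3/4 + (1/4)*24*16)**2)**2 = (-7*(-3/4 + 96)**2)**2 = (-7*(381/4)**2)**2 = (-7*145161/16)**2 = (-1016127/16)**2 = 1032514080129/256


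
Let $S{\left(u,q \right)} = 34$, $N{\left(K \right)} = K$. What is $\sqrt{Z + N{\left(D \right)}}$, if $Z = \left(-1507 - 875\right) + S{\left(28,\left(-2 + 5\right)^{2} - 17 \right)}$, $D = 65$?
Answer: $i \sqrt{2283} \approx 47.781 i$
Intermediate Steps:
$Z = -2348$ ($Z = \left(-1507 - 875\right) + 34 = -2382 + 34 = -2348$)
$\sqrt{Z + N{\left(D \right)}} = \sqrt{-2348 + 65} = \sqrt{-2283} = i \sqrt{2283}$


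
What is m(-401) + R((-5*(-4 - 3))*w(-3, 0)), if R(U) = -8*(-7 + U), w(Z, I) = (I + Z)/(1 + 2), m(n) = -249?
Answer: 87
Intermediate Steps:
w(Z, I) = I/3 + Z/3 (w(Z, I) = (I + Z)/3 = (I + Z)*(1/3) = I/3 + Z/3)
R(U) = 56 - 8*U
m(-401) + R((-5*(-4 - 3))*w(-3, 0)) = -249 + (56 - 8*(-5*(-4 - 3))*((1/3)*0 + (1/3)*(-3))) = -249 + (56 - 8*(-5*(-7))*(0 - 1)) = -249 + (56 - 280*(-1)) = -249 + (56 - 8*(-35)) = -249 + (56 + 280) = -249 + 336 = 87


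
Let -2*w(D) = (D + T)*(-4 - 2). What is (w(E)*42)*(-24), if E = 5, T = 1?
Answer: -18144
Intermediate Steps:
w(D) = 3 + 3*D (w(D) = -(D + 1)*(-4 - 2)/2 = -(1 + D)*(-6)/2 = -(-6 - 6*D)/2 = 3 + 3*D)
(w(E)*42)*(-24) = ((3 + 3*5)*42)*(-24) = ((3 + 15)*42)*(-24) = (18*42)*(-24) = 756*(-24) = -18144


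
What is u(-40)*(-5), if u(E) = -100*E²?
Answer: 800000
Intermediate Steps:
u(-40)*(-5) = -100*(-40)²*(-5) = -100*1600*(-5) = -160000*(-5) = 800000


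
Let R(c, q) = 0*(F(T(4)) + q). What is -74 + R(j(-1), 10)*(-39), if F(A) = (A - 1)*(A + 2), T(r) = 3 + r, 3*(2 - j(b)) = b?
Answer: -74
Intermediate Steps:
j(b) = 2 - b/3
F(A) = (-1 + A)*(2 + A)
R(c, q) = 0 (R(c, q) = 0*((-2 + (3 + 4) + (3 + 4)²) + q) = 0*((-2 + 7 + 7²) + q) = 0*((-2 + 7 + 49) + q) = 0*(54 + q) = 0)
-74 + R(j(-1), 10)*(-39) = -74 + 0*(-39) = -74 + 0 = -74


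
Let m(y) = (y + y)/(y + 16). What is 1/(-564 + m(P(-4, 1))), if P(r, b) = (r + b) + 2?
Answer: -15/8462 ≈ -0.0017726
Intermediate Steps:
P(r, b) = 2 + b + r (P(r, b) = (b + r) + 2 = 2 + b + r)
m(y) = 2*y/(16 + y) (m(y) = (2*y)/(16 + y) = 2*y/(16 + y))
1/(-564 + m(P(-4, 1))) = 1/(-564 + 2*(2 + 1 - 4)/(16 + (2 + 1 - 4))) = 1/(-564 + 2*(-1)/(16 - 1)) = 1/(-564 + 2*(-1)/15) = 1/(-564 + 2*(-1)*(1/15)) = 1/(-564 - 2/15) = 1/(-8462/15) = -15/8462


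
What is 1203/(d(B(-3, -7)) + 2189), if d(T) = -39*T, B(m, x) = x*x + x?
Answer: 1203/551 ≈ 2.1833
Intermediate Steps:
B(m, x) = x + x**2 (B(m, x) = x**2 + x = x + x**2)
1203/(d(B(-3, -7)) + 2189) = 1203/(-(-273)*(1 - 7) + 2189) = 1203/(-(-273)*(-6) + 2189) = 1203/(-39*42 + 2189) = 1203/(-1638 + 2189) = 1203/551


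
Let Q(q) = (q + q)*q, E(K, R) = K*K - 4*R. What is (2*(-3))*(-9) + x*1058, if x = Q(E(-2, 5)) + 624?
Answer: 1201942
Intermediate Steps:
E(K, R) = K² - 4*R
Q(q) = 2*q² (Q(q) = (2*q)*q = 2*q²)
x = 1136 (x = 2*((-2)² - 4*5)² + 624 = 2*(4 - 20)² + 624 = 2*(-16)² + 624 = 2*256 + 624 = 512 + 624 = 1136)
(2*(-3))*(-9) + x*1058 = (2*(-3))*(-9) + 1136*1058 = -6*(-9) + 1201888 = 54 + 1201888 = 1201942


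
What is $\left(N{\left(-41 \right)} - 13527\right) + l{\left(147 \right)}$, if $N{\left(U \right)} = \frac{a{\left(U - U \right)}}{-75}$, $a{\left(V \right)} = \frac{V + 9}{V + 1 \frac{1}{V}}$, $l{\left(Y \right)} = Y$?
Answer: $-13380$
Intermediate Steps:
$a{\left(V \right)} = \frac{9 + V}{V + \frac{1}{V}}$
$N{\left(U \right)} = 0$ ($N{\left(U \right)} = \frac{\left(U - U\right) \frac{1}{1 + \left(U - U\right)^{2}} \left(9 + \left(U - U\right)\right)}{-75} = \frac{0 \left(9 + 0\right)}{1 + 0^{2}} \left(- \frac{1}{75}\right) = 0 \frac{1}{1 + 0} \cdot 9 \left(- \frac{1}{75}\right) = 0 \cdot 1^{-1} \cdot 9 \left(- \frac{1}{75}\right) = 0 \cdot 1 \cdot 9 \left(- \frac{1}{75}\right) = 0 \left(- \frac{1}{75}\right) = 0$)
$\left(N{\left(-41 \right)} - 13527\right) + l{\left(147 \right)} = \left(0 - 13527\right) + 147 = -13527 + 147 = -13380$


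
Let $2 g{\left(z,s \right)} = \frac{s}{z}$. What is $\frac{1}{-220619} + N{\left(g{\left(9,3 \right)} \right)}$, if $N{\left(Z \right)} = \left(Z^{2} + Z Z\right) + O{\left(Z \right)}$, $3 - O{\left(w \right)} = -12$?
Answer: $\frac{59787731}{3971142} \approx 15.056$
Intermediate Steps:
$g{\left(z,s \right)} = \frac{s}{2 z}$ ($g{\left(z,s \right)} = \frac{s \frac{1}{z}}{2} = \frac{s}{2 z}$)
$O{\left(w \right)} = 15$ ($O{\left(w \right)} = 3 - -12 = 3 + 12 = 15$)
$N{\left(Z \right)} = 15 + 2 Z^{2}$ ($N{\left(Z \right)} = \left(Z^{2} + Z Z\right) + 15 = \left(Z^{2} + Z^{2}\right) + 15 = 2 Z^{2} + 15 = 15 + 2 Z^{2}$)
$\frac{1}{-220619} + N{\left(g{\left(9,3 \right)} \right)} = \frac{1}{-220619} + \left(15 + 2 \left(\frac{1}{2} \cdot 3 \cdot \frac{1}{9}\right)^{2}\right) = - \frac{1}{220619} + \left(15 + 2 \left(\frac{1}{2} \cdot 3 \cdot \frac{1}{9}\right)^{2}\right) = - \frac{1}{220619} + \left(15 + \frac{2}{36}\right) = - \frac{1}{220619} + \left(15 + 2 \cdot \frac{1}{36}\right) = - \frac{1}{220619} + \left(15 + \frac{1}{18}\right) = - \frac{1}{220619} + \frac{271}{18} = \frac{59787731}{3971142}$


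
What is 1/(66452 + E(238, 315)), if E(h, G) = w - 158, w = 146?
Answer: 1/66440 ≈ 1.5051e-5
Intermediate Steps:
E(h, G) = -12 (E(h, G) = 146 - 158 = -12)
1/(66452 + E(238, 315)) = 1/(66452 - 12) = 1/66440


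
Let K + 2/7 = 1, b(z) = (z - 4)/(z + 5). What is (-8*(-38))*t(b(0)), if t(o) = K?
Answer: 1520/7 ≈ 217.14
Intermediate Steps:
b(z) = (-4 + z)/(5 + z)
K = 5/7 (K = -2/7 + 1 = 5/7 ≈ 0.71429)
t(o) = 5/7
(-8*(-38))*t(b(0)) = -8*(-38)*(5/7) = 304*(5/7) = 1520/7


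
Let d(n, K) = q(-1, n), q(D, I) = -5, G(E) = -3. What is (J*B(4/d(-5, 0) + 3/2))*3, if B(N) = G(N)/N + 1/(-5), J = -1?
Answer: 471/35 ≈ 13.457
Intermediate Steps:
d(n, K) = -5
B(N) = -⅕ - 3/N (B(N) = -3/N + 1/(-5) = -3/N + 1*(-⅕) = -3/N - ⅕ = -⅕ - 3/N)
(J*B(4/d(-5, 0) + 3/2))*3 = -(-15 - (4/(-5) + 3/2))/(5*(4/(-5) + 3/2))*3 = -(-15 - (4*(-⅕) + 3*(½)))/(5*(4*(-⅕) + 3*(½)))*3 = -(-15 - (-⅘ + 3/2))/(5*(-⅘ + 3/2))*3 = -(-15 - 1*7/10)/(5*7/10)*3 = -10*(-15 - 7/10)/(5*7)*3 = -10*(-157)/(5*7*10)*3 = -1*(-157/35)*3 = (157/35)*3 = 471/35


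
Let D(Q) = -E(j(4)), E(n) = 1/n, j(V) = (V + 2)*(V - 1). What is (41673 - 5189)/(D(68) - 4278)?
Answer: -656712/77005 ≈ -8.5282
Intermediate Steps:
j(V) = (-1 + V)*(2 + V) (j(V) = (2 + V)*(-1 + V) = (-1 + V)*(2 + V))
D(Q) = -1/18 (D(Q) = -1/(-2 + 4 + 4²) = -1/(-2 + 4 + 16) = -1/18)
(41673 - 5189)/(D(68) - 4278) = (41673 - 5189)/(-1/18 - 4278) = 36484/(-77005/18) = 36484*(-18/77005) = -656712/77005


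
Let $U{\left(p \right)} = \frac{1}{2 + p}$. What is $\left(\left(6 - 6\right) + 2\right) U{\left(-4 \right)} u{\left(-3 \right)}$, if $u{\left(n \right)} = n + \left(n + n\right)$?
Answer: $9$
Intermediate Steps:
$u{\left(n \right)} = 3 n$ ($u{\left(n \right)} = n + 2 n = 3 n$)
$\left(\left(6 - 6\right) + 2\right) U{\left(-4 \right)} u{\left(-3 \right)} = \frac{\left(6 - 6\right) + 2}{2 - 4} \cdot 3 \left(-3\right) = \frac{0 + 2}{-2} \left(-9\right) = 2 \left(- \frac{1}{2}\right) \left(-9\right) = \left(-1\right) \left(-9\right) = 9$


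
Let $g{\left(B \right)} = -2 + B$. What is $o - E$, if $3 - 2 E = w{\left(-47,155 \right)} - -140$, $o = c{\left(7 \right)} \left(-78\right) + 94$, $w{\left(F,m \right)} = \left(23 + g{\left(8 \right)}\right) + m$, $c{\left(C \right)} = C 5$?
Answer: $- \frac{4951}{2} \approx -2475.5$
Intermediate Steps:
$c{\left(C \right)} = 5 C$
$w{\left(F,m \right)} = 29 + m$ ($w{\left(F,m \right)} = \left(23 + \left(-2 + 8\right)\right) + m = \left(23 + 6\right) + m = 29 + m$)
$o = -2636$ ($o = 5 \cdot 7 \left(-78\right) + 94 = 35 \left(-78\right) + 94 = -2730 + 94 = -2636$)
$E = - \frac{321}{2}$ ($E = \frac{3}{2} - \frac{\left(29 + 155\right) - -140}{2} = \frac{3}{2} - \frac{184 + 140}{2} = \frac{3}{2} - 162 = - \frac{321}{2} \approx -160.5$)
$o - E = -2636 - - \frac{321}{2} = -2636 + \frac{321}{2} = - \frac{4951}{2}$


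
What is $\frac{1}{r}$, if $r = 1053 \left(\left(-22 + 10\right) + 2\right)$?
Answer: $- \frac{1}{10530} \approx -9.4967 \cdot 10^{-5}$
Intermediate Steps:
$r = -10530$ ($r = 1053 \left(-12 + 2\right) = 1053 \left(-10\right) = -10530$)
$\frac{1}{r} = \frac{1}{-10530} = - \frac{1}{10530}$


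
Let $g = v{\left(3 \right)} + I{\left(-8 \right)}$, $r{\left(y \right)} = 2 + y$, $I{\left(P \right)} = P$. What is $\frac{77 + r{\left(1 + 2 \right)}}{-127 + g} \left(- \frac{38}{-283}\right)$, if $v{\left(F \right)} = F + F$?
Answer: $- \frac{3116}{36507} \approx -0.085353$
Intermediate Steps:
$v{\left(F \right)} = 2 F$
$g = -2$ ($g = 2 \cdot 3 - 8 = 6 - 8 = -2$)
$\frac{77 + r{\left(1 + 2 \right)}}{-127 + g} \left(- \frac{38}{-283}\right) = \frac{77 + \left(2 + \left(1 + 2\right)\right)}{-127 - 2} \left(- \frac{38}{-283}\right) = \frac{77 + \left(2 + 3\right)}{-129} \left(\left(-38\right) \left(- \frac{1}{283}\right)\right) = \left(77 + 5\right) \left(- \frac{1}{129}\right) \frac{38}{283} = 82 \left(- \frac{1}{129}\right) \frac{38}{283} = \left(- \frac{82}{129}\right) \frac{38}{283} = - \frac{3116}{36507}$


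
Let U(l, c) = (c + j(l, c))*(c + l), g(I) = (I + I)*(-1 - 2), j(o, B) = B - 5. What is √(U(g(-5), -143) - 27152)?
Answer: √5731 ≈ 75.703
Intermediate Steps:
j(o, B) = -5 + B
g(I) = -6*I (g(I) = (2*I)*(-3) = -6*I)
U(l, c) = (-5 + 2*c)*(c + l) (U(l, c) = (c + (-5 + c))*(c + l) = (-5 + 2*c)*(c + l))
√(U(g(-5), -143) - 27152) = √(((-143)² - (-858)*(-5) - 143*(-5 - 143) + (-6*(-5))*(-5 - 143)) - 27152) = √((20449 - 143*30 - 143*(-148) + 30*(-148)) - 27152) = √((20449 - 4290 + 21164 - 4440) - 27152) = √(32883 - 27152) = √5731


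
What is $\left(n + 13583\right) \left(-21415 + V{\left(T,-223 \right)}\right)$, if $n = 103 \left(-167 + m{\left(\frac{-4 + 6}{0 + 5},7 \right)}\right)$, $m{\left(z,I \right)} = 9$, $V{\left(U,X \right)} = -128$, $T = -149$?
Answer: $57972213$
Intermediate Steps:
$n = -16274$ ($n = 103 \left(-167 + 9\right) = 103 \left(-158\right) = -16274$)
$\left(n + 13583\right) \left(-21415 + V{\left(T,-223 \right)}\right) = \left(-16274 + 13583\right) \left(-21415 - 128\right) = \left(-2691\right) \left(-21543\right) = 57972213$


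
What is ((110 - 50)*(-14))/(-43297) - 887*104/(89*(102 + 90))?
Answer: -497463467/92482392 ≈ -5.3790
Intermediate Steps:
((110 - 50)*(-14))/(-43297) - 887*104/(89*(102 + 90)) = (60*(-14))*(-1/43297) - 887/(192*(-89*(-1/104))) = -840*(-1/43297) - 887/(192*(89/104)) = 840/43297 - 887/2136/13 = 840/43297 - 887*13/2136 = 840/43297 - 11531/2136 = -497463467/92482392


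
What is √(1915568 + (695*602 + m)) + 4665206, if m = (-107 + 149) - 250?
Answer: 4665206 + 25*√3734 ≈ 4.6667e+6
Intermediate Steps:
m = -208 (m = 42 - 250 = -208)
√(1915568 + (695*602 + m)) + 4665206 = √(1915568 + (695*602 - 208)) + 4665206 = √(1915568 + (418390 - 208)) + 4665206 = √(1915568 + 418182) + 4665206 = √2333750 + 4665206 = 25*√3734 + 4665206 = 4665206 + 25*√3734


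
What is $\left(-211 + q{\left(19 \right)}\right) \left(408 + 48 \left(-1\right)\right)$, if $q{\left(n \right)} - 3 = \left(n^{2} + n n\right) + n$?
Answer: $191880$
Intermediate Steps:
$q{\left(n \right)} = 3 + n + 2 n^{2}$ ($q{\left(n \right)} = 3 + \left(\left(n^{2} + n n\right) + n\right) = 3 + \left(\left(n^{2} + n^{2}\right) + n\right) = 3 + \left(2 n^{2} + n\right) = 3 + \left(n + 2 n^{2}\right) = 3 + n + 2 n^{2}$)
$\left(-211 + q{\left(19 \right)}\right) \left(408 + 48 \left(-1\right)\right) = \left(-211 + \left(3 + 19 + 2 \cdot 19^{2}\right)\right) \left(408 + 48 \left(-1\right)\right) = \left(-211 + \left(3 + 19 + 2 \cdot 361\right)\right) \left(408 - 48\right) = \left(-211 + \left(3 + 19 + 722\right)\right) 360 = \left(-211 + 744\right) 360 = 533 \cdot 360 = 191880$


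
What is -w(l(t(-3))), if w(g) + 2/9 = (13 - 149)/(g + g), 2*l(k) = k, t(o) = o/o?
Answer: 1226/9 ≈ 136.22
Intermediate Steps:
t(o) = 1
l(k) = k/2
w(g) = -2/9 - 68/g (w(g) = -2/9 + (13 - 149)/(g + g) = -2/9 - 136*1/(2*g) = -2/9 - 68/g)
-w(l(t(-3))) = -(-2/9 - 68/((½)*1)) = -(-2/9 - 68/½) = -(-2/9 - 68*2) = -(-2/9 - 136) = -1*(-1226/9) = 1226/9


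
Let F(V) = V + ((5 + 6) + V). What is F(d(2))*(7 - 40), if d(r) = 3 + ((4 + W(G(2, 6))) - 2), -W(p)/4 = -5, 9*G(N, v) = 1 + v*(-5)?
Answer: -2013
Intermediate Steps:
G(N, v) = 1/9 - 5*v/9 (G(N, v) = (1 + v*(-5))/9 = (1 - 5*v)/9 = 1/9 - 5*v/9)
W(p) = 20 (W(p) = -4*(-5) = 20)
d(r) = 25 (d(r) = 3 + ((4 + 20) - 2) = 3 + (24 - 2) = 3 + 22 = 25)
F(V) = 11 + 2*V (F(V) = V + (11 + V) = 11 + 2*V)
F(d(2))*(7 - 40) = (11 + 2*25)*(7 - 40) = (11 + 50)*(-33) = 61*(-33) = -2013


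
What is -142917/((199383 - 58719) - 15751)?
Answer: -142917/124913 ≈ -1.1441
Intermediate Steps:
-142917/((199383 - 58719) - 15751) = -142917/(140664 - 15751) = -142917/124913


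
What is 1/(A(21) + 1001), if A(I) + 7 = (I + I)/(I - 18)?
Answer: 1/1008 ≈ 0.00099206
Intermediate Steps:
A(I) = -7 + 2*I/(-18 + I) (A(I) = -7 + (I + I)/(I - 18) = -7 + (2*I)/(-18 + I) = -7 + 2*I/(-18 + I))
1/(A(21) + 1001) = 1/((126 - 5*21)/(-18 + 21) + 1001) = 1/((126 - 105)/3 + 1001) = 1/((1/3)*21 + 1001) = 1/(7 + 1001) = 1/1008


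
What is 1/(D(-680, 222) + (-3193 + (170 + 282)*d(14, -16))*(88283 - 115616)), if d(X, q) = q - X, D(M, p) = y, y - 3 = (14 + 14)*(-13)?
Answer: 1/457909388 ≈ 2.1838e-9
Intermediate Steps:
y = -361 (y = 3 + (14 + 14)*(-13) = 3 + 28*(-13) = 3 - 364 = -361)
D(M, p) = -361
1/(D(-680, 222) + (-3193 + (170 + 282)*d(14, -16))*(88283 - 115616)) = 1/(-361 + (-3193 + (170 + 282)*(-16 - 1*14))*(88283 - 115616)) = 1/(-361 + (-3193 + 452*(-16 - 14))*(-27333)) = 1/(-361 + (-3193 + 452*(-30))*(-27333)) = 1/(-361 + (-3193 - 13560)*(-27333)) = 1/(-361 - 16753*(-27333)) = 1/(-361 + 457909749) = 1/457909388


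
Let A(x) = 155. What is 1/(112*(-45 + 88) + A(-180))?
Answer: 1/4971 ≈ 0.00020117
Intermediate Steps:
1/(112*(-45 + 88) + A(-180)) = 1/(112*(-45 + 88) + 155) = 1/(112*43 + 155) = 1/(4816 + 155) = 1/4971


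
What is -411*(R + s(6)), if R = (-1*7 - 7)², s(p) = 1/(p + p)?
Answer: -322361/4 ≈ -80590.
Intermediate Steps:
s(p) = 1/(2*p)
R = 196 (R = (-7 - 7)² = (-14)² = 196)
-411*(R + s(6)) = -411*(196 + (½)/6) = -411*(196 + (½)*(⅙)) = -411*(196 + 1/12) = -411*2353/12 = -322361/4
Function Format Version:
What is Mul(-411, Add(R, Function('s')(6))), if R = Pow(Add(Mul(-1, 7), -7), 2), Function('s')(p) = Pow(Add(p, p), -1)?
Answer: Rational(-322361, 4) ≈ -80590.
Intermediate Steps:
Function('s')(p) = Mul(Rational(1, 2), Pow(p, -1)) (Function('s')(p) = Pow(Mul(2, p), -1) = Mul(Rational(1, 2), Pow(p, -1)))
R = 196 (R = Pow(Add(-7, -7), 2) = Pow(-14, 2) = 196)
Mul(-411, Add(R, Function('s')(6))) = Mul(-411, Add(196, Mul(Rational(1, 2), Pow(6, -1)))) = Mul(-411, Add(196, Mul(Rational(1, 2), Rational(1, 6)))) = Mul(-411, Add(196, Rational(1, 12))) = Mul(-411, Rational(2353, 12)) = Rational(-322361, 4)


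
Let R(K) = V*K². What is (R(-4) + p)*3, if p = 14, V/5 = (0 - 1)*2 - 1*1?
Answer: -678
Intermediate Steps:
V = -15 (V = 5*((0 - 1)*2 - 1*1) = 5*(-1*2 - 1) = 5*(-2 - 1) = 5*(-3) = -15)
R(K) = -15*K²
(R(-4) + p)*3 = (-15*(-4)² + 14)*3 = (-15*16 + 14)*3 = (-240 + 14)*3 = -226*3 = -678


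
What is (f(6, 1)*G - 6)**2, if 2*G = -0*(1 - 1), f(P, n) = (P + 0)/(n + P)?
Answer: 36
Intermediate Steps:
f(P, n) = P/(P + n)
G = 0 (G = (-0*(1 - 1))/2 = (-0*0)/2 = (-3*0)/2 = (1/2)*0 = 0)
(f(6, 1)*G - 6)**2 = ((6/(6 + 1))*0 - 6)**2 = ((6/7)*0 - 6)**2 = (0 - 6)**2 = (-6)**2 = 36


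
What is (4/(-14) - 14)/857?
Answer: -100/5999 ≈ -0.016669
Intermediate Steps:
(4/(-14) - 14)/857 = (-1/14*4 - 14)*(1/857) = (-2/7 - 14)*(1/857) = -100/7*1/857 = -100/5999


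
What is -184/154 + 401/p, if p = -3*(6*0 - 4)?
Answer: 29773/924 ≈ 32.222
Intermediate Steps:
p = 12 (p = -3*(0 - 4) = -3*(-4) = 12)
-184/154 + 401/p = -184/154 + 401/12 = -184*1/154 + 401*(1/12) = -92/77 + 401/12 = 29773/924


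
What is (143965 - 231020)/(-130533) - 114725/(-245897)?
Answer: 36381961760/32097673101 ≈ 1.1335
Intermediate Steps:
(143965 - 231020)/(-130533) - 114725/(-245897) = -87055*(-1/130533) - 114725*(-1/245897) = 87055/130533 + 114725/245897 = 36381961760/32097673101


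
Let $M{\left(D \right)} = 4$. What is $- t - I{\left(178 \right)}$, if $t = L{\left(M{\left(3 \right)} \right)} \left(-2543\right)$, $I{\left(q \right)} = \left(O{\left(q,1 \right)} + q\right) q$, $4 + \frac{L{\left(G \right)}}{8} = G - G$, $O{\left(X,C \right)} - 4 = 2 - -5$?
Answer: $-115018$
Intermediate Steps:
$O{\left(X,C \right)} = 11$ ($O{\left(X,C \right)} = 4 + \left(2 - -5\right) = 4 + \left(2 + 5\right) = 4 + 7 = 11$)
$L{\left(G \right)} = -32$ ($L{\left(G \right)} = -32 + 8 \left(G - G\right) = -32 + 8 \cdot 0 = -32 + 0 = -32$)
$I{\left(q \right)} = q \left(11 + q\right)$ ($I{\left(q \right)} = \left(11 + q\right) q = q \left(11 + q\right)$)
$t = 81376$ ($t = \left(-32\right) \left(-2543\right) = 81376$)
$- t - I{\left(178 \right)} = \left(-1\right) 81376 - 178 \left(11 + 178\right) = -81376 - 178 \cdot 189 = -81376 - 33642 = -115018$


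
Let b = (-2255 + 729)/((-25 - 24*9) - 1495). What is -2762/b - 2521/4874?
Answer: -1669561301/531266 ≈ -3142.6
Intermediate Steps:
b = 109/124 (b = -1526/((-25 - 216) - 1495) = -1526/(-241 - 1495) = -1526/(-1736) = -1526*(-1/1736) = 109/124 ≈ 0.87903)
-2762/b - 2521/4874 = -2762/109/124 - 2521/4874 = -2762*124/109 - 2521*1/4874 = -342488/109 - 2521/4874 = -1669561301/531266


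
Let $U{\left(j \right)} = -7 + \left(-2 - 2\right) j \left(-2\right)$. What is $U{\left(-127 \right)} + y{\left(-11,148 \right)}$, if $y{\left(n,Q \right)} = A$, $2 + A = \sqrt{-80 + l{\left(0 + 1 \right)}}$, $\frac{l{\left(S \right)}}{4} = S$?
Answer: $-1025 + 2 i \sqrt{19} \approx -1025.0 + 8.7178 i$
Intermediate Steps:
$l{\left(S \right)} = 4 S$
$U{\left(j \right)} = -7 + 8 j$ ($U{\left(j \right)} = -7 + - 4 j \left(-2\right) = -7 + 8 j$)
$A = -2 + 2 i \sqrt{19}$ ($A = -2 + \sqrt{-80 + 4 \left(0 + 1\right)} = -2 + \sqrt{-80 + 4 \cdot 1} = -2 + \sqrt{-80 + 4} = -2 + \sqrt{-76} = -2 + 2 i \sqrt{19} \approx -2.0 + 8.7178 i$)
$y{\left(n,Q \right)} = -2 + 2 i \sqrt{19}$
$U{\left(-127 \right)} + y{\left(-11,148 \right)} = \left(-7 + 8 \left(-127\right)\right) - \left(2 - 2 i \sqrt{19}\right) = \left(-7 - 1016\right) - \left(2 - 2 i \sqrt{19}\right) = -1023 - \left(2 - 2 i \sqrt{19}\right) = -1025 + 2 i \sqrt{19}$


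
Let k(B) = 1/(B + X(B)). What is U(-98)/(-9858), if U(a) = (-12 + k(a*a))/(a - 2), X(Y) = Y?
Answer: -46099/3787049280 ≈ -1.2173e-5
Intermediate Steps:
k(B) = 1/(2*B) (k(B) = 1/(B + B) = 1/(2*B))
U(a) = (-12 + 1/(2*a²))/(-2 + a) (U(a) = (-12 + 1/(2*((a*a))))/(a - 2) = (-12 + 1/(2*(a²)))/(-2 + a) = (-12 + 1/(2*a²))/(-2 + a))
U(-98)/(-9858) = ((½)*(1 - 24*(-98)²)/((-98)²*(-2 - 98)))/(-9858) = ((½)*(1/9604)*(1 - 24*9604)/(-100))*(-1/9858) = ((½)*(1/9604)*(-1/100)*(1 - 230496))*(-1/9858) = ((½)*(1/9604)*(-1/100)*(-230495))*(-1/9858) = (46099/384160)*(-1/9858) = -46099/3787049280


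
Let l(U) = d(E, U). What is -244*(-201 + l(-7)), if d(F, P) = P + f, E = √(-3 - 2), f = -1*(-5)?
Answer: 49532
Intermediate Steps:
f = 5
E = I*√5 (E = √(-5) = I*√5 ≈ 2.2361*I)
d(F, P) = 5 + P (d(F, P) = P + 5 = 5 + P)
l(U) = 5 + U
-244*(-201 + l(-7)) = -244*(-201 + (5 - 7)) = -244*(-201 - 2) = -244*(-203) = 49532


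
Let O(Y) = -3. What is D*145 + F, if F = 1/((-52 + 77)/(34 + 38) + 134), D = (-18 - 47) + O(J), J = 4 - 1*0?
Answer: -95375708/9673 ≈ -9860.0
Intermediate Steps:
J = 4 (J = 4 + 0 = 4)
D = -68 (D = (-18 - 47) - 3 = -65 - 3 = -68)
F = 72/9673 (F = 1/(25/72 + 134) = 1/(9673/72) = 72/9673 ≈ 0.0074434)
D*145 + F = -68*145 + 72/9673 = -9860 + 72/9673 = -95375708/9673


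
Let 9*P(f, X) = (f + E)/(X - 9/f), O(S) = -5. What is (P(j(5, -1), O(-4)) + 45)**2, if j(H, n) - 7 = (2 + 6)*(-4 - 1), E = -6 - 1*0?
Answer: 303601/144 ≈ 2108.3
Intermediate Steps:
E = -6 (E = -6 + 0 = -6)
j(H, n) = -33 (j(H, n) = 7 + (2 + 6)*(-4 - 1) = 7 + 8*(-5) = 7 - 40 = -33)
P(f, X) = (-6 + f)/(9*(X - 9/f)) (P(f, X) = ((f - 6)/(X - 9/f))/9 = ((-6 + f)/(X - 9/f))/9 = (-6 + f)/(9*(X - 9/f)))
(P(j(5, -1), O(-4)) + 45)**2 = ((1/9)*(-33)*(-6 - 33)/(-9 - 5*(-33)) + 45)**2 = ((1/9)*(-33)*(-39)/(-9 + 165) + 45)**2 = ((1/9)*(-33)*(-39)/156 + 45)**2 = ((1/9)*(-33)*(1/156)*(-39) + 45)**2 = (11/12 + 45)**2 = (551/12)**2 = 303601/144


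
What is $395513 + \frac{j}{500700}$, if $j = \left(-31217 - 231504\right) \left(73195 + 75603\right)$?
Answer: $\frac{79470499871}{250350} \approx 3.1744 \cdot 10^{5}$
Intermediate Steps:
$j = -39092359358$ ($j = \left(-262721\right) 148798 = -39092359358$)
$395513 + \frac{j}{500700} = 395513 - \frac{39092359358}{500700} = 395513 - \frac{19546179679}{250350} = \frac{79470499871}{250350}$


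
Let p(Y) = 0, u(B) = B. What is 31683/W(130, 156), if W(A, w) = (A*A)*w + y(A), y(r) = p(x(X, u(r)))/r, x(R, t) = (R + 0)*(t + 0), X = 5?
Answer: 10561/878800 ≈ 0.012018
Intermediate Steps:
x(R, t) = R*t
y(r) = 0 (y(r) = 0/r = 0)
W(A, w) = w*A² (W(A, w) = (A*A)*w + 0 = A²*w + 0 = w*A² + 0 = w*A²)
31683/W(130, 156) = 31683/((156*130²)) = 31683/((156*16900)) = 31683/2636400 = 31683*(1/2636400) = 10561/878800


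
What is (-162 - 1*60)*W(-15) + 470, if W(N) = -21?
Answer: 5132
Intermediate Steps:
(-162 - 1*60)*W(-15) + 470 = (-162 - 1*60)*(-21) + 470 = (-162 - 60)*(-21) + 470 = -222*(-21) + 470 = 4662 + 470 = 5132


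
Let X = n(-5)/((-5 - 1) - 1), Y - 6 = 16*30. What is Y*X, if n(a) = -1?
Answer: 486/7 ≈ 69.429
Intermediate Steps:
Y = 486 (Y = 6 + 16*30 = 6 + 480 = 486)
X = ⅐ (X = -1/((-5 - 1) - 1) = -1/(-6 - 1) = -1/(-7) = -1*(-⅐) = ⅐ ≈ 0.14286)
Y*X = 486*(⅐) = 486/7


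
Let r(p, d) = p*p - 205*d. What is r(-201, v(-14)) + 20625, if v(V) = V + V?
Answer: 66766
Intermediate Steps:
v(V) = 2*V
r(p, d) = p² - 205*d
r(-201, v(-14)) + 20625 = ((-201)² - 410*(-14)) + 20625 = (40401 - 205*(-28)) + 20625 = (40401 + 5740) + 20625 = 46141 + 20625 = 66766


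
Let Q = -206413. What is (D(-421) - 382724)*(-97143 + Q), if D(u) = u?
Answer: 116305963620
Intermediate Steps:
(D(-421) - 382724)*(-97143 + Q) = (-421 - 382724)*(-97143 - 206413) = -383145*(-303556) = 116305963620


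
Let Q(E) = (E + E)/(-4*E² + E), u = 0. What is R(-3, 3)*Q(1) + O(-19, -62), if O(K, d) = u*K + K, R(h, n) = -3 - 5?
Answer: -41/3 ≈ -13.667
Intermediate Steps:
R(h, n) = -8
Q(E) = 2*E/(E - 4*E²) (Q(E) = (2*E)/(E - 4*E²) = 2*E/(E - 4*E²))
O(K, d) = K (O(K, d) = 0*K + K = 0 + K = K)
R(-3, 3)*Q(1) + O(-19, -62) = -(-16)/(-1 + 4*1) - 19 = -(-16)/(-1 + 4) - 19 = -(-16)/3 - 19 = -8*(-⅔) - 19 = 16/3 - 19 = -41/3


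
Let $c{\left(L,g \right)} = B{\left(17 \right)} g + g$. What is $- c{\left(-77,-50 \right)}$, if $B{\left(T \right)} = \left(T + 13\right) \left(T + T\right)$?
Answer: $51050$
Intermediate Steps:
$B{\left(T \right)} = 2 T \left(13 + T\right)$ ($B{\left(T \right)} = \left(13 + T\right) 2 T = 2 T \left(13 + T\right)$)
$c{\left(L,g \right)} = 1021 g$ ($c{\left(L,g \right)} = 2 \cdot 17 \left(13 + 17\right) g + g = 2 \cdot 17 \cdot 30 g + g = 1020 g + g = 1021 g$)
$- c{\left(-77,-50 \right)} = - 1021 \left(-50\right) = \left(-1\right) \left(-51050\right) = 51050$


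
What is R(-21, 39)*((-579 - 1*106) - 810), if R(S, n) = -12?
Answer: 17940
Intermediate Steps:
R(-21, 39)*((-579 - 1*106) - 810) = -12*((-579 - 1*106) - 810) = -12*((-579 - 106) - 810) = -12*(-685 - 810) = -12*(-1495) = 17940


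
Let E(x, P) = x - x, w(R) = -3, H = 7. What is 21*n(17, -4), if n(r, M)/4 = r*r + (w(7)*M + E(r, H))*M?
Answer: 20244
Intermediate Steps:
E(x, P) = 0
n(r, M) = -12*M² + 4*r² (n(r, M) = 4*(r*r + (-3*M + 0)*M) = 4*(r² + (-3*M)*M) = 4*(r² - 3*M²) = -12*M² + 4*r²)
21*n(17, -4) = 21*(-12*(-4)² + 4*17²) = 21*(-12*16 + 4*289) = 21*(-192 + 1156) = 21*964 = 20244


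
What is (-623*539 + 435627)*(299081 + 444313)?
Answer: 74213023020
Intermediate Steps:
(-623*539 + 435627)*(299081 + 444313) = (-335797 + 435627)*743394 = 99830*743394 = 74213023020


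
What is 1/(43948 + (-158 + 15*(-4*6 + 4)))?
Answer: 1/43490 ≈ 2.2994e-5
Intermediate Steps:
1/(43948 + (-158 + 15*(-4*6 + 4))) = 1/(43948 + (-158 + 15*(-24 + 4))) = 1/(43948 + (-158 + 15*(-20))) = 1/(43948 + (-158 - 300)) = 1/(43948 - 458) = 1/43490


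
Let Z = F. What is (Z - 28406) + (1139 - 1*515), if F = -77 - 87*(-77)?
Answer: -21160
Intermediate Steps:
F = 6622 (F = -77 + 6699 = 6622)
Z = 6622
(Z - 28406) + (1139 - 1*515) = (6622 - 28406) + (1139 - 1*515) = -21784 + (1139 - 515) = -21784 + 624 = -21160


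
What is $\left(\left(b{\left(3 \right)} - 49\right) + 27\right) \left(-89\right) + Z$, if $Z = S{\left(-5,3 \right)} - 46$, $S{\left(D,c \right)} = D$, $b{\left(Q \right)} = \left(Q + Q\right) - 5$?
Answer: $1818$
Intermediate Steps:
$b{\left(Q \right)} = -5 + 2 Q$ ($b{\left(Q \right)} = 2 Q - 5 = -5 + 2 Q$)
$Z = -51$ ($Z = -5 - 46 = -51$)
$\left(\left(b{\left(3 \right)} - 49\right) + 27\right) \left(-89\right) + Z = \left(\left(\left(-5 + 2 \cdot 3\right) - 49\right) + 27\right) \left(-89\right) - 51 = \left(\left(\left(-5 + 6\right) - 49\right) + 27\right) \left(-89\right) - 51 = \left(\left(1 - 49\right) + 27\right) \left(-89\right) - 51 = \left(-48 + 27\right) \left(-89\right) - 51 = \left(-21\right) \left(-89\right) - 51 = 1869 - 51 = 1818$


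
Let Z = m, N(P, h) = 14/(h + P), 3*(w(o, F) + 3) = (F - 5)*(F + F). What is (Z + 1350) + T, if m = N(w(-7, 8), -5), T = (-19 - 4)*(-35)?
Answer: 8627/4 ≈ 2156.8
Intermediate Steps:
T = 805 (T = -23*(-35) = 805)
w(o, F) = -3 + 2*F*(-5 + F)/3 (w(o, F) = -3 + ((F - 5)*(F + F))/3 = -3 + ((-5 + F)*(2*F))/3 = -3 + (2*F*(-5 + F))/3 = -3 + 2*F*(-5 + F)/3)
N(P, h) = 14/(P + h)
m = 7/4 (m = 14/((-3 - 10/3*8 + (⅔)*8²) - 5) = 14/((-3 - 80/3 + (⅔)*64) - 5) = 14/((-3 - 80/3 + 128/3) - 5) = 14/(13 - 5) = 14/8 = 14*(⅛) = 7/4 ≈ 1.7500)
Z = 7/4 ≈ 1.7500
(Z + 1350) + T = (7/4 + 1350) + 805 = 5407/4 + 805 = 8627/4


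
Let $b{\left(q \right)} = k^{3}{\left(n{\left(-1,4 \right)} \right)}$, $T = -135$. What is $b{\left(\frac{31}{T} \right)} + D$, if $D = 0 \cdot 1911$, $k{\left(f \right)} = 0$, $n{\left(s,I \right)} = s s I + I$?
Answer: $0$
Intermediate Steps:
$n{\left(s,I \right)} = I + I s^{2}$ ($n{\left(s,I \right)} = s^{2} I + I = I s^{2} + I = I + I s^{2}$)
$b{\left(q \right)} = 0$ ($b{\left(q \right)} = 0^{3} = 0$)
$D = 0$
$b{\left(\frac{31}{T} \right)} + D = 0 + 0 = 0$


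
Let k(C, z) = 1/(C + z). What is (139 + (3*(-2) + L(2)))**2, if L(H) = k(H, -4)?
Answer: 70225/4 ≈ 17556.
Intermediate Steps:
L(H) = 1/(-4 + H) (L(H) = 1/(H - 4) = 1/(-4 + H))
(139 + (3*(-2) + L(2)))**2 = (139 + (3*(-2) + 1/(-4 + 2)))**2 = (139 + (-6 + 1/(-2)))**2 = (139 + (-6 - 1/2))**2 = (139 - 13/2)**2 = (265/2)**2 = 70225/4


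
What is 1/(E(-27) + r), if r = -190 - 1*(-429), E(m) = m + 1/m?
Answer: 27/5723 ≈ 0.0047178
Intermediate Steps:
r = 239 (r = -190 + 429 = 239)
1/(E(-27) + r) = 1/((-27 + 1/(-27)) + 239) = 1/((-27 - 1/27) + 239) = 1/(-730/27 + 239) = 1/(5723/27) = 27/5723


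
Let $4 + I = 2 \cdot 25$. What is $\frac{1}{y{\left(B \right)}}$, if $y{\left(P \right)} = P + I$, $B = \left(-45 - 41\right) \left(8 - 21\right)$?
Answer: $\frac{1}{1164} \approx 0.00085911$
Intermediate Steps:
$B = 1118$ ($B = \left(-86\right) \left(-13\right) = 1118$)
$I = 46$ ($I = -4 + 2 \cdot 25 = -4 + 50 = 46$)
$y{\left(P \right)} = 46 + P$ ($y{\left(P \right)} = P + 46 = 46 + P$)
$\frac{1}{y{\left(B \right)}} = \frac{1}{46 + 1118} = \frac{1}{1164}$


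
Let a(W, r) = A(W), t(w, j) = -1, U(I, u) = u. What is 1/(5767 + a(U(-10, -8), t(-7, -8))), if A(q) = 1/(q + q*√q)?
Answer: 3321784/19156682193 - 16*I*√2/19156682193 ≈ 0.0001734 - 1.1812e-9*I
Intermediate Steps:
A(q) = 1/(q + q^(3/2))
a(W, r) = 1/(W + W^(3/2))
1/(5767 + a(U(-10, -8), t(-7, -8))) = 1/(5767 + 1/(-8 + (-8)^(3/2))) = 1/(5767 + 1/(-8 - 16*I*√2))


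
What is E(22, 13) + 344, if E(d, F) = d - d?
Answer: 344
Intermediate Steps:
E(d, F) = 0
E(22, 13) + 344 = 0 + 344 = 344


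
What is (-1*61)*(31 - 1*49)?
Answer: 1098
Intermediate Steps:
(-1*61)*(31 - 1*49) = -61*(31 - 49) = -61*(-18) = 1098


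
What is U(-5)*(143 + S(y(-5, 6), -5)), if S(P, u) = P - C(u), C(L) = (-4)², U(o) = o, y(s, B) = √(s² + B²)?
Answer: -635 - 5*√61 ≈ -674.05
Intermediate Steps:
y(s, B) = √(B² + s²)
C(L) = 16
S(P, u) = -16 + P (S(P, u) = P - 1*16 = P - 16 = -16 + P)
U(-5)*(143 + S(y(-5, 6), -5)) = -5*(143 + (-16 + √(6² + (-5)²))) = -5*(143 + (-16 + √(36 + 25))) = -5*(143 + (-16 + √61)) = -5*(127 + √61) = -635 - 5*√61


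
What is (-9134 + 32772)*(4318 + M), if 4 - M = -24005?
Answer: 669593626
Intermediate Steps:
M = 24009 (M = 4 - 1*(-24005) = 4 + 24005 = 24009)
(-9134 + 32772)*(4318 + M) = (-9134 + 32772)*(4318 + 24009) = 23638*28327 = 669593626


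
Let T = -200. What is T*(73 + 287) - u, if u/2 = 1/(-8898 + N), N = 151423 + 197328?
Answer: -24469416002/339853 ≈ -72000.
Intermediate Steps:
N = 348751
u = 2/339853 (u = 2/(-8898 + 348751) = 2/339853 ≈ 5.8849e-6)
T*(73 + 287) - u = -200*(73 + 287) - 1*2/339853 = -200*360 - 2/339853 = -72000 - 2/339853 = -24469416002/339853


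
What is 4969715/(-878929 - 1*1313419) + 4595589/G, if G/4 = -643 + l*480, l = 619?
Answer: 261344098547/162495189499 ≈ 1.6083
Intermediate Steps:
G = 1185908 (G = 4*(-643 + 619*480) = 4*(-643 + 297120) = 4*296477 = 1185908)
4969715/(-878929 - 1*1313419) + 4595589/G = 4969715/(-878929 - 1*1313419) + 4595589/1185908 = 4969715/(-878929 - 1313419) + 4595589*(1/1185908) = 4969715/(-2192348) + 4595589/1185908 = 4969715*(-1/2192348) + 4595589/1185908 = -4969715/2192348 + 4595589/1185908 = 261344098547/162495189499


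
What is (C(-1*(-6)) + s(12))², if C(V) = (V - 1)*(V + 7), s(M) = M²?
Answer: 43681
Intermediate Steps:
C(V) = (-1 + V)*(7 + V)
(C(-1*(-6)) + s(12))² = ((-7 + (-1*(-6))² + 6*(-1*(-6))) + 12²)² = ((-7 + 6² + 6*6) + 144)² = ((-7 + 36 + 36) + 144)² = (65 + 144)² = 209² = 43681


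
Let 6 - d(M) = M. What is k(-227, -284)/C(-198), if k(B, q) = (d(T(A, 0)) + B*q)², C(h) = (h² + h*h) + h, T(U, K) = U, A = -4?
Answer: 2078706242/39105 ≈ 53157.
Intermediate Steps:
d(M) = 6 - M
C(h) = h + 2*h² (C(h) = (h² + h²) + h = 2*h² + h = h + 2*h²)
k(B, q) = (10 + B*q)² (k(B, q) = ((6 - 1*(-4)) + B*q)² = ((6 + 4) + B*q)² = (10 + B*q)²)
k(-227, -284)/C(-198) = (10 - 227*(-284))²/((-198*(1 + 2*(-198)))) = (10 + 64468)²/((-198*(1 - 396))) = 64478²/((-198*(-395))) = 4157412484/78210 = 4157412484*(1/78210) = 2078706242/39105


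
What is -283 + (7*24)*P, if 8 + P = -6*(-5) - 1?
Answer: 3245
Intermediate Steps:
P = 21 (P = -8 + (-6*(-5) - 1) = -8 + (30 - 1) = -8 + 29 = 21)
-283 + (7*24)*P = -283 + (7*24)*21 = -283 + 168*21 = -283 + 3528 = 3245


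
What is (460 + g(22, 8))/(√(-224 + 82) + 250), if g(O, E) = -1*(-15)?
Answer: 59375/31321 - 475*I*√142/62642 ≈ 1.8957 - 0.090359*I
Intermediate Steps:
g(O, E) = 15
(460 + g(22, 8))/(√(-224 + 82) + 250) = (460 + 15)/(√(-224 + 82) + 250) = 475/(√(-142) + 250) = 475/(I*√142 + 250) = 475/(250 + I*√142)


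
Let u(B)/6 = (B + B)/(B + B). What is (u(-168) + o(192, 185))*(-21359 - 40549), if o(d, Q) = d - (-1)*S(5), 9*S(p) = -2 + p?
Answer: -12278420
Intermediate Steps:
S(p) = -2/9 + p/9 (S(p) = (-2 + p)/9 = -2/9 + p/9)
u(B) = 6 (u(B) = 6*((B + B)/(B + B)) = 6*((2*B)/((2*B))) = 6*((2*B)*(1/(2*B))) = 6*1 = 6)
o(d, Q) = 1/3 + d (o(d, Q) = d - (-1)*(-2/9 + (1/9)*5) = d - (-1)*(-2/9 + 5/9) = d - (-1)/3 = d - 1*(-1/3) = d + 1/3 = 1/3 + d)
(u(-168) + o(192, 185))*(-21359 - 40549) = (6 + (1/3 + 192))*(-21359 - 40549) = (6 + 577/3)*(-61908) = (595/3)*(-61908) = -12278420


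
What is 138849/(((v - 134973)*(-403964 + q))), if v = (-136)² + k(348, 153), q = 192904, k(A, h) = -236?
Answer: 138849/24633445780 ≈ 5.6366e-6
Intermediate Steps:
v = 18260 (v = (-136)² - 236 = 18496 - 236 = 18260)
138849/(((v - 134973)*(-403964 + q))) = 138849/(((18260 - 134973)*(-403964 + 192904))) = 138849/((-116713*(-211060))) = 138849/24633445780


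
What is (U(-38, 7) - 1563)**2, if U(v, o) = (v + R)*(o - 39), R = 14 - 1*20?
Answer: 24025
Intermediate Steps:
R = -6 (R = 14 - 20 = -6)
U(v, o) = (-39 + o)*(-6 + v) (U(v, o) = (v - 6)*(o - 39) = (-6 + v)*(-39 + o) = (-39 + o)*(-6 + v))
(U(-38, 7) - 1563)**2 = ((234 - 39*(-38) - 6*7 + 7*(-38)) - 1563)**2 = ((234 + 1482 - 42 - 266) - 1563)**2 = (1408 - 1563)**2 = (-155)**2 = 24025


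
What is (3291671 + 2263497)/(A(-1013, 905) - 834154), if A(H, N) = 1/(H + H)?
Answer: -11254770368/1689996005 ≈ -6.6596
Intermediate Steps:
A(H, N) = 1/(2*H)
(3291671 + 2263497)/(A(-1013, 905) - 834154) = (3291671 + 2263497)/((1/2)/(-1013) - 834154) = 5555168/((1/2)*(-1/1013) - 834154) = 5555168/(-1/2026 - 834154) = 5555168/(-1689996005/2026) = 5555168*(-2026/1689996005) = -11254770368/1689996005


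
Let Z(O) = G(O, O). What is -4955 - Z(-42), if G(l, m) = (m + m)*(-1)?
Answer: -5039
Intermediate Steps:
G(l, m) = -2*m (G(l, m) = (2*m)*(-1) = -2*m)
Z(O) = -2*O
-4955 - Z(-42) = -4955 - (-2)*(-42) = -4955 - 1*84 = -4955 - 84 = -5039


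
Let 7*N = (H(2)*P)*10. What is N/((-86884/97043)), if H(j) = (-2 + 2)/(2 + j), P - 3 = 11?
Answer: 0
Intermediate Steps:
P = 14 (P = 3 + 11 = 14)
H(j) = 0 (H(j) = 0/(2 + j) = 0)
N = 0 (N = ((0*14)*10)/7 = (0*10)/7 = (⅐)*0 = 0)
N/((-86884/97043)) = 0/((-86884/97043)) = 0/((-86884*1/97043)) = 0/(-86884/97043) = 0*(-97043/86884) = 0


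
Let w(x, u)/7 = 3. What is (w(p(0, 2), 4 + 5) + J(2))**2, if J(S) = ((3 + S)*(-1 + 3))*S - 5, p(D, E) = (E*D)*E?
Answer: 1296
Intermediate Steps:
p(D, E) = D*E**2 (p(D, E) = (D*E)*E = D*E**2)
w(x, u) = 21 (w(x, u) = 7*3 = 21)
J(S) = -5 + S*(6 + 2*S) (J(S) = ((3 + S)*2)*S - 5 = (6 + 2*S)*S - 5 = S*(6 + 2*S) - 5 = -5 + S*(6 + 2*S))
(w(p(0, 2), 4 + 5) + J(2))**2 = (21 + (-5 + 2*2**2 + 6*2))**2 = (21 + (-5 + 2*4 + 12))**2 = (21 + (-5 + 8 + 12))**2 = (21 + 15)**2 = 36**2 = 1296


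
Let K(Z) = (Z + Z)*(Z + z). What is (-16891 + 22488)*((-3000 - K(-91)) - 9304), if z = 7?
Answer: -154432424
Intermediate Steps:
K(Z) = 2*Z*(7 + Z) (K(Z) = (Z + Z)*(Z + 7) = (2*Z)*(7 + Z) = 2*Z*(7 + Z))
(-16891 + 22488)*((-3000 - K(-91)) - 9304) = (-16891 + 22488)*((-3000 - 2*(-91)*(7 - 91)) - 9304) = 5597*((-3000 - 2*(-91)*(-84)) - 9304) = 5597*((-3000 - 1*15288) - 9304) = 5597*((-3000 - 15288) - 9304) = 5597*(-18288 - 9304) = 5597*(-27592) = -154432424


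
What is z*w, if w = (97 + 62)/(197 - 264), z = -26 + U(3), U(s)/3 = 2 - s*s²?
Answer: 16059/67 ≈ 239.69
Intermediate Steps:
U(s) = 6 - 3*s³ (U(s) = 3*(2 - s*s²) = 3*(2 - s³) = 6 - 3*s³)
z = -101 (z = -26 + (6 - 3*3³) = -26 + (6 - 3*27) = -26 + (6 - 81) = -26 - 75 = -101)
w = -159/67 (w = 159/(-67) = 159*(-1/67) = -159/67 ≈ -2.3731)
z*w = -101*(-159/67) = 16059/67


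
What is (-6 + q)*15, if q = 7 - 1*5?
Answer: -60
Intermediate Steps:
q = 2 (q = 7 - 5 = 2)
(-6 + q)*15 = (-6 + 2)*15 = -4*15 = -60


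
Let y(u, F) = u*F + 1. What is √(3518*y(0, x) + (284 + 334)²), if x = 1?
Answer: 439*√2 ≈ 620.84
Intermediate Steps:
y(u, F) = 1 + F*u (y(u, F) = F*u + 1 = 1 + F*u)
√(3518*y(0, x) + (284 + 334)²) = √(3518*(1 + 1*0) + (284 + 334)²) = √(3518*(1 + 0) + 618²) = √(3518*1 + 381924) = √(3518 + 381924) = √385442 = 439*√2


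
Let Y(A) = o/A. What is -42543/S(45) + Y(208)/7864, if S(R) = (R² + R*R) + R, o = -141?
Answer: -594774983/57249920 ≈ -10.389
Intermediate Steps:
Y(A) = -141/A
S(R) = R + 2*R² (S(R) = (R² + R²) + R = 2*R² + R = R + 2*R²)
-42543/S(45) + Y(208)/7864 = -42543*1/(45*(1 + 2*45)) - 141/208/7864 = -42543*1/(45*(1 + 90)) - 141*1/208*(1/7864) = -42543/(45*91) - 141/208*1/7864 = -42543/4095 - 141/1635712 = -42543*1/4095 - 141/1635712 = -4727/455 - 141/1635712 = -594774983/57249920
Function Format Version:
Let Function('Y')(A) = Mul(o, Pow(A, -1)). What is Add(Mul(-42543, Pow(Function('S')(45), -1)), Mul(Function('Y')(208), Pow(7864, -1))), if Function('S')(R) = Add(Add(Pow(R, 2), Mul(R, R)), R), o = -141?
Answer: Rational(-594774983, 57249920) ≈ -10.389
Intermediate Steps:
Function('Y')(A) = Mul(-141, Pow(A, -1))
Function('S')(R) = Add(R, Mul(2, Pow(R, 2))) (Function('S')(R) = Add(Add(Pow(R, 2), Pow(R, 2)), R) = Add(Mul(2, Pow(R, 2)), R) = Add(R, Mul(2, Pow(R, 2))))
Add(Mul(-42543, Pow(Function('S')(45), -1)), Mul(Function('Y')(208), Pow(7864, -1))) = Add(Mul(-42543, Pow(Mul(45, Add(1, Mul(2, 45))), -1)), Mul(Mul(-141, Pow(208, -1)), Pow(7864, -1))) = Add(Mul(-42543, Pow(Mul(45, Add(1, 90)), -1)), Mul(Mul(-141, Rational(1, 208)), Rational(1, 7864))) = Add(Mul(-42543, Pow(Mul(45, 91), -1)), Mul(Rational(-141, 208), Rational(1, 7864))) = Add(Mul(-42543, Pow(4095, -1)), Rational(-141, 1635712)) = Add(Mul(-42543, Rational(1, 4095)), Rational(-141, 1635712)) = Add(Rational(-4727, 455), Rational(-141, 1635712)) = Rational(-594774983, 57249920)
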